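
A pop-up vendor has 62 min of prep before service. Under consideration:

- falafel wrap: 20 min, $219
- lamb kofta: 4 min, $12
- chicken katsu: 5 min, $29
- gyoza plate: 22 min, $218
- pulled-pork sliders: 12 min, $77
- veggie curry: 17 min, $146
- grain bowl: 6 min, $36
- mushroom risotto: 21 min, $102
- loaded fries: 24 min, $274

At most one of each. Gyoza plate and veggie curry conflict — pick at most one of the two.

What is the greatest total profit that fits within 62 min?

639

Ranking by ratio (profit/min): loaded fries 11.42, falafel wrap 10.95, gyoza plate 9.91.
Best packing: falafel wrap + veggie curry + loaded fries — 61 min, 639 total.
The closest alternative, falafel wrap + pulled-pork sliders + grain bowl + loaded fries, reaches only 606.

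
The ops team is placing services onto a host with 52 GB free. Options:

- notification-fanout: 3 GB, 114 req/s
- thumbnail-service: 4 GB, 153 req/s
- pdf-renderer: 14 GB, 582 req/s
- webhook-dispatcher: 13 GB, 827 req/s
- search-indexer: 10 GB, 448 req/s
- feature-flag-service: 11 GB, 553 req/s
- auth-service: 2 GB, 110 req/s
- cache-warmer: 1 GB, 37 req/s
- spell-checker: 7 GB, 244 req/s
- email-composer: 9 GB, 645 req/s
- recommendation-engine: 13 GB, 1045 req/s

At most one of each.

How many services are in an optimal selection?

6

The maximum throughput within 52 GB is 3333.
thumbnail-service + webhook-dispatcher + feature-flag-service + auth-service + email-composer + recommendation-engine hits 3333 at 52 GB.
Every optimal selection uses 6 services.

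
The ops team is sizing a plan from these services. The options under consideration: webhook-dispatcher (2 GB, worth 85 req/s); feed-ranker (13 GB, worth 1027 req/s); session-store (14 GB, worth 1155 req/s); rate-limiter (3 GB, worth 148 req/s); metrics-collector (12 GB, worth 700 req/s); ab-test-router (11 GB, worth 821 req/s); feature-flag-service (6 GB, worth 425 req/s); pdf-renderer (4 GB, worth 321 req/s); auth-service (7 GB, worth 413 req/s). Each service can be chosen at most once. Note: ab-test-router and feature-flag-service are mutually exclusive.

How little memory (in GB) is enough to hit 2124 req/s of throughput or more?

27

Need the lightest bundle worth ≥ 2124.
feed-ranker + session-store reaches 2182 using 27 GB.
Any bundle with less than 27 GB falls short of 2124.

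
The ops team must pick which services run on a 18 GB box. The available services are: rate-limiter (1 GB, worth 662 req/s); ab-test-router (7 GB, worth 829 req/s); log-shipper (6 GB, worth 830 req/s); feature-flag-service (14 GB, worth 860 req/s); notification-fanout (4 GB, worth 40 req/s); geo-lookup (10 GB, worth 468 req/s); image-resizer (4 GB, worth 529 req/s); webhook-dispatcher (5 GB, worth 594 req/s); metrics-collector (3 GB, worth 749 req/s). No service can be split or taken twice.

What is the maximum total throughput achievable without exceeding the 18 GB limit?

3070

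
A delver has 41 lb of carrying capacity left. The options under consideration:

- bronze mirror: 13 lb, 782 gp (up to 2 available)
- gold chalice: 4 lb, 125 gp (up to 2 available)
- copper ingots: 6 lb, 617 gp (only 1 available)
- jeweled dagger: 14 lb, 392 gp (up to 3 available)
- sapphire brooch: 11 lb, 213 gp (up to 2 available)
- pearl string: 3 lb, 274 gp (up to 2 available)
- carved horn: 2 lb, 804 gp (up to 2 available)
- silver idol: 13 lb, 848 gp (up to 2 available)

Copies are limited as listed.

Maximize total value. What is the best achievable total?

4195

Ranking by ratio (value/lb): carved horn 402.00, copper ingots 102.83, pearl string 91.33.
The ratio heuristic lands on 2×gold chalice + copper ingots + 2×pearl string + 2×carved horn + silver idol (3871) but leaves 4 lb idle.
The 11 lb tied up in 2×gold chalice and pearl string is better spent on silver idol — total rises to 4195 (39 lb).
The spare 2 lb is too small for any remaining item, and no exchange beats 4195.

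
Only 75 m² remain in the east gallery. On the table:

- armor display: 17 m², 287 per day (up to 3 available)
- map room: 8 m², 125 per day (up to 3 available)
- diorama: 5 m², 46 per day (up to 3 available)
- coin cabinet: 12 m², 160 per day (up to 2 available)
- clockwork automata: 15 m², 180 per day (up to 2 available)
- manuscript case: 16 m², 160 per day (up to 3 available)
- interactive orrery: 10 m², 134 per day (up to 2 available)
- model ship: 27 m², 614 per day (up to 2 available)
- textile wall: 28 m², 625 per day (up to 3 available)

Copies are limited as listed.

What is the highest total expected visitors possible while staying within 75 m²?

1537

Ranking by ratio (expected visitors/m²): model ship 22.74, textile wall 22.32, armor display 16.88, map room 15.62.
Greedy by ratio would take armor display + 2×model ship: 71 m² used, total 1515.
The 54 m² tied up in 2×model ship is better spent on 2×textile wall — total rises to 1537 (73 m²).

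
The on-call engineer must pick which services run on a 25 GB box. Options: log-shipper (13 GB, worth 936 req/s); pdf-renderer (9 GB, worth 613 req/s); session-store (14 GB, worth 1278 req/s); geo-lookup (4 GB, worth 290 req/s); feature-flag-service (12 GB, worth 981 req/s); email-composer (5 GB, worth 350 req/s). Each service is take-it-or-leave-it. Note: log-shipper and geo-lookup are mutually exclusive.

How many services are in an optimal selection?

3

Best achievable throughput is 1918.
session-store + geo-lookup + email-composer hits 1918 at 23 GB.
Every optimal selection uses 3 services.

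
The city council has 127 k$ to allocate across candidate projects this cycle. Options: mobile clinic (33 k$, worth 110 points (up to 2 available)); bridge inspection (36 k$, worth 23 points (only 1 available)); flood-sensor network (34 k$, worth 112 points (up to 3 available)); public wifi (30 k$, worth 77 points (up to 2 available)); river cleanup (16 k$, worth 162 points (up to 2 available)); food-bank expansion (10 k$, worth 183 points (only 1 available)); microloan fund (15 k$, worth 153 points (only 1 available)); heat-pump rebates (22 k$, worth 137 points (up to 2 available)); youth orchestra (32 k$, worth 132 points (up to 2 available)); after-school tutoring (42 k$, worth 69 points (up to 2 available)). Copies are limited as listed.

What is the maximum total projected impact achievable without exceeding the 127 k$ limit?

934

By projected impact per k$: food-bank expansion 18.30, microloan fund 10.20, river cleanup 10.12, heat-pump rebates 6.23 lead.
The ratio ordering already packs tightly: 2×river cleanup + food-bank expansion + microloan fund + 2×heat-pump rebates, 101 k$, 934.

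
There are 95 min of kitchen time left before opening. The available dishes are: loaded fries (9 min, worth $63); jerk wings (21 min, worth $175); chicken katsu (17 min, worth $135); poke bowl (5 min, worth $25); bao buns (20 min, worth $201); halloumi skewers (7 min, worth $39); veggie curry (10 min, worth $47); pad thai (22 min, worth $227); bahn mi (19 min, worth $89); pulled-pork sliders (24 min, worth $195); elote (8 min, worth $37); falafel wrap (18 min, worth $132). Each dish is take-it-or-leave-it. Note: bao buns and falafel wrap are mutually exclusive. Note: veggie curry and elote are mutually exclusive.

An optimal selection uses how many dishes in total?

5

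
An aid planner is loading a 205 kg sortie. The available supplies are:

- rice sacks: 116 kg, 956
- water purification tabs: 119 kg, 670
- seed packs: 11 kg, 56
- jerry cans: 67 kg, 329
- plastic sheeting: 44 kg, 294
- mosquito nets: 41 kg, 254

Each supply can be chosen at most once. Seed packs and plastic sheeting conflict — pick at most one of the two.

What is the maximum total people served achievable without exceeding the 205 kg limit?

1504

The ratio ordering already packs tightly: rice sacks + plastic sheeting + mosquito nets, 201 kg, 1504.
The closest alternative, rice sacks + seed packs + jerry cans, reaches only 1341.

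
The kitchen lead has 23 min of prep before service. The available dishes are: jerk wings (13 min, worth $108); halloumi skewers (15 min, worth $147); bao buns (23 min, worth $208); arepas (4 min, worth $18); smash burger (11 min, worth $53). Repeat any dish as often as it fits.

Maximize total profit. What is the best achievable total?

A density-first pass picks halloumi skewers + 2×arepas — 183 at 23 min.
Replace halloumi skewers and 2×arepas with bao buns: the trade gains 25 net, giving 208 at 23 min.
No other feasible combination exceeds 208.

208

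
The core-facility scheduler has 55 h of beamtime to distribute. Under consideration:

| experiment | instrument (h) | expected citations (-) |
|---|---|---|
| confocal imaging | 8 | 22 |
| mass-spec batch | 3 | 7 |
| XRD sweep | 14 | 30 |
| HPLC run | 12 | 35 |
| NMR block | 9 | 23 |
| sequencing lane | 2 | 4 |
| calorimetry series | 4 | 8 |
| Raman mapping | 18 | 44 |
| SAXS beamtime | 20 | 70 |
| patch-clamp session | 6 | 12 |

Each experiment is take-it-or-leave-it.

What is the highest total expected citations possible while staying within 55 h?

162

By expected citations per h: SAXS beamtime 3.50, HPLC run 2.92, confocal imaging 2.75 lead.
A density-first pass picks confocal imaging + mass-spec batch + HPLC run + NMR block + sequencing lane + SAXS beamtime — 161 at 54 h.
Replace mass-spec batch with calorimetry series: the trade gains 1 net, giving 162 at 55 h.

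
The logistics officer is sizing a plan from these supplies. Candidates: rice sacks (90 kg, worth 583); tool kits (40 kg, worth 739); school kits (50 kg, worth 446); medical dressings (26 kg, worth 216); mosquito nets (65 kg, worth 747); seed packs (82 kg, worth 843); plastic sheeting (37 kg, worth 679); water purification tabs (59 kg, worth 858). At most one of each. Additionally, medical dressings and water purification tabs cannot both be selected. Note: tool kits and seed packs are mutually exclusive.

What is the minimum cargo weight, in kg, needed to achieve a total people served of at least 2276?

136

Need the lightest bundle worth ≥ 2276.
tool kits + plastic sheeting + water purification tabs: 2276 people served at 136 kg.
Any bundle with less than 136 kg falls short of 2276.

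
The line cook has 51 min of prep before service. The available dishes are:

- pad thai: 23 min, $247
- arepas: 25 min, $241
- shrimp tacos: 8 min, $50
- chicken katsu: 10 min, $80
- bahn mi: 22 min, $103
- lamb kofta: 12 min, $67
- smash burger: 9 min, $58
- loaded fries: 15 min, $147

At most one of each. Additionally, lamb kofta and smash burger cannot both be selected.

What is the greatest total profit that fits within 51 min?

488

The ratio heuristic lands on pad thai + chicken katsu + loaded fries (474) but leaves 3 min idle.
Dropping chicken katsu and loaded fries frees 25 min; slotting in arepas (25 min) lifts the total to 488 at 48 min.
Next best is pad thai + chicken katsu + loaded fries at 474 (48 min) — short by 14.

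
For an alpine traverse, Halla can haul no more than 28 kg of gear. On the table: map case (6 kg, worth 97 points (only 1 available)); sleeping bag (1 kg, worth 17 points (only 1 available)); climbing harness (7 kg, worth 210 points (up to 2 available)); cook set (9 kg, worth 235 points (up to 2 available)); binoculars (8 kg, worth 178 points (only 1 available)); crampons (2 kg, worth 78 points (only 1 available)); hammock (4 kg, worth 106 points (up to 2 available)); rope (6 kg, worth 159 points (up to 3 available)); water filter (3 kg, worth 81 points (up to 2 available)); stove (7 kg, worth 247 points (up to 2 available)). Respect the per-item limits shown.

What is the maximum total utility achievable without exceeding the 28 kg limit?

914

Density check — crampons 39.00, stove 35.29, climbing harness 30.00 are the best per kg.
Filling by ratio: sleeping bag + climbing harness + crampons + water filter + 2×stove for 880, with 1 kg left unused.
The 6 kg tied up in sleeping bag and crampons and water filter is better spent on climbing harness — total rises to 914 (28 kg).
That's the maximum — no swap from here does better than 914.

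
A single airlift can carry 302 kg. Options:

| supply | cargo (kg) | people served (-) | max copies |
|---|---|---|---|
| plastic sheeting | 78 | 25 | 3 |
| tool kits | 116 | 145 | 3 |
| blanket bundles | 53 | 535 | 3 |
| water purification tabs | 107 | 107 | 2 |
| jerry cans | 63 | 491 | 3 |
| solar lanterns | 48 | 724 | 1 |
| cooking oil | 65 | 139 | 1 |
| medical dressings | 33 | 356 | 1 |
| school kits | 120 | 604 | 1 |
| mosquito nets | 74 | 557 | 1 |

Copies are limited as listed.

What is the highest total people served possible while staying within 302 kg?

2886

Ranking by ratio (people served/kg): solar lanterns 15.08, medical dressings 10.79, blanket bundles 10.09, jerry cans 7.79.
Greedy by ratio would take 3×blanket bundles + solar lanterns + medical dressings: 240 kg used, total 2685.
Replace medical dressings with mosquito nets: the trade gains 201 net, giving 2886 at 281 kg.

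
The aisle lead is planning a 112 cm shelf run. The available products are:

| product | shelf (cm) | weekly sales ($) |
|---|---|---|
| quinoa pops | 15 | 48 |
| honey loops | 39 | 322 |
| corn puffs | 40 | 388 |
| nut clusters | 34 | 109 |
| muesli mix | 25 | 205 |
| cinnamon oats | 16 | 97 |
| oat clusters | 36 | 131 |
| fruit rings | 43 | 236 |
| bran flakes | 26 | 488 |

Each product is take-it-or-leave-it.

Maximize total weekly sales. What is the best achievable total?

Density check — bran flakes 18.77, corn puffs 9.70, honey loops 8.26 are the best per cm.
The ratio ordering already packs tightly: honey loops + corn puffs + bran flakes, 105 cm, 1198.
Next best is corn puffs + muesli mix + cinnamon oats + bran flakes at 1178 (107 cm) — short by 20.

1198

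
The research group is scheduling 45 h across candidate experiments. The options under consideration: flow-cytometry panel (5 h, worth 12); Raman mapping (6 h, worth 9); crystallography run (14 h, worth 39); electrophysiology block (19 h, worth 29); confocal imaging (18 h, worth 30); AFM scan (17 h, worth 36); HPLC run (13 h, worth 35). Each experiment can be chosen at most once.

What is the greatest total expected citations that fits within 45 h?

110

The ratio heuristic lands on flow-cytometry panel + Raman mapping + crystallography run + HPLC run (95) but leaves 7 h idle.
The 11 h tied up in flow-cytometry panel and Raman mapping is better spent on AFM scan — total rises to 110 (44 h).
The closest alternative, crystallography run + confocal imaging + HPLC run, reaches only 104.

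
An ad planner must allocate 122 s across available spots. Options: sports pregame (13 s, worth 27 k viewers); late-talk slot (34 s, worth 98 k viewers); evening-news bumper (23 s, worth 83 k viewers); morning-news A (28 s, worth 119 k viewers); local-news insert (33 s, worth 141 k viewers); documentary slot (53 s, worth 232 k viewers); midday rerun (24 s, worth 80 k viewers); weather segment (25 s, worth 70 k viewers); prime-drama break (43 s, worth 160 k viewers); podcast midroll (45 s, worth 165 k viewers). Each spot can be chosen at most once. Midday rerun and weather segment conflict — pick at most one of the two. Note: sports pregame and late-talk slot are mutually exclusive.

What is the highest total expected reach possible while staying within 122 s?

492

Ranking by ratio (expected reach/s): documentary slot 4.38, local-news insert 4.27, morning-news A 4.25.
Best packing: morning-news A + local-news insert + documentary slot — 114 s, 492 total.
The closest alternative, sports pregame + evening-news bumper + local-news insert + documentary slot, reaches only 483.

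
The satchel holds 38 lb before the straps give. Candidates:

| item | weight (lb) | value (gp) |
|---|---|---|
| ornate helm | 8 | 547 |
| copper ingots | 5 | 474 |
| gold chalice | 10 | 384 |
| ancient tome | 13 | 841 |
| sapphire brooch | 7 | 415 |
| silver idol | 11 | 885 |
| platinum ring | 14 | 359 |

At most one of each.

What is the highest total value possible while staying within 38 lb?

2747

Density check — copper ingots 94.80, silver idol 80.45, ornate helm 68.38, ancient tome 64.69 are the best per lb.
The ratio ordering already packs tightly: ornate helm + copper ingots + ancient tome + silver idol, 37 lb, 2747.
Next best is copper ingots + ancient tome + sapphire brooch + silver idol at 2615 (36 lb) — short by 132.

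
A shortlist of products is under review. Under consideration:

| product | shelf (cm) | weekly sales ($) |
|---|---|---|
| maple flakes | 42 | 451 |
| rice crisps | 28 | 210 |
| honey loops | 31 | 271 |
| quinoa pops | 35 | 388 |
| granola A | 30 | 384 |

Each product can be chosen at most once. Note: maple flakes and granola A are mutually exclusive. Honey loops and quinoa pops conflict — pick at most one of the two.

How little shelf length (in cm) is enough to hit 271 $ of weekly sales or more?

30

Need the lightest bundle worth ≥ 271.
granola A reaches 384 using 30 cm.
Below 30 cm the best achievable stays under 271.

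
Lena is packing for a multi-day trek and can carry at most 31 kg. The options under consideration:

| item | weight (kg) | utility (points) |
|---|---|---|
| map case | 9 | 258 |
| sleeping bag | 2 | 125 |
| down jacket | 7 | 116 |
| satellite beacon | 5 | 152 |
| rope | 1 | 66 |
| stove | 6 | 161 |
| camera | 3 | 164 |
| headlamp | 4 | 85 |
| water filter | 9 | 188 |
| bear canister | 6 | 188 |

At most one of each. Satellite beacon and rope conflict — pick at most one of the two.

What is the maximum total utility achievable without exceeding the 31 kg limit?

1048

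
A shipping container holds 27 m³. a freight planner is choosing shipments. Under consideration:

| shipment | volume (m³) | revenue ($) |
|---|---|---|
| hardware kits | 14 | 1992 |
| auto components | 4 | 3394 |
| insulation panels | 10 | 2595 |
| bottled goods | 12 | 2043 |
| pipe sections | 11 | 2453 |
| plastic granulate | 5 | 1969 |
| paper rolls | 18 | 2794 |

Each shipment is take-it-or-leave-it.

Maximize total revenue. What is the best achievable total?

8442

Greedy by ratio would take auto components + insulation panels + plastic granulate: 19 m³ used, total 7958.
Replace plastic granulate with pipe sections: the trade gains 484 net, giving 8442 at 25 m³.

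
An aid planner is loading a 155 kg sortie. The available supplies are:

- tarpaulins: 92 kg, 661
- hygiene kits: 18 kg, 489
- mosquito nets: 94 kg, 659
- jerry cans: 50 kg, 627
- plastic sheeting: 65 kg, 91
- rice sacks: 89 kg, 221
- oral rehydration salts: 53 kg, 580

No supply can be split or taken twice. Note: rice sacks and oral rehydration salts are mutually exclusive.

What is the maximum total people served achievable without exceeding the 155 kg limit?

The ratio ordering already packs tightly: hygiene kits + jerry cans + oral rehydration salts, 121 kg, 1696.
The closest alternative, tarpaulins + jerry cans, reaches only 1288.

1696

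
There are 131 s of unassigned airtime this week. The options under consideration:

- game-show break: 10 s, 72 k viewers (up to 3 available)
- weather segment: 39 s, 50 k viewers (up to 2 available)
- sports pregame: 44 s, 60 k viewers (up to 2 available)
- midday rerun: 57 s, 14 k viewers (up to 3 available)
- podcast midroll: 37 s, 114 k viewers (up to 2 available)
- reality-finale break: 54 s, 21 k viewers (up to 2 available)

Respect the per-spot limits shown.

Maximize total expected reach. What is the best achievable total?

444

Ranking by ratio (expected reach/s): game-show break 7.20, podcast midroll 3.08, sports pregame 1.36.
The ratio ordering already packs tightly: 3×game-show break + 2×podcast midroll, 104 s, 444.
Every other selection either busts 131 s or exceeds an availability limit or fails to beat 444.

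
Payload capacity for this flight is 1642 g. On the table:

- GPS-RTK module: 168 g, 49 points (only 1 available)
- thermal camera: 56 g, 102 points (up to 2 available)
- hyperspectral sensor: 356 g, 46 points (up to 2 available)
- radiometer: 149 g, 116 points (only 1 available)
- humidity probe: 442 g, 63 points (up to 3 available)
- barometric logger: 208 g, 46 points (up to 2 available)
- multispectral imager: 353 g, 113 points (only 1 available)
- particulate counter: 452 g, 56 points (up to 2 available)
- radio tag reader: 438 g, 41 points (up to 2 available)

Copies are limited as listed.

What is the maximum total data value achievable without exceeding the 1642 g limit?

637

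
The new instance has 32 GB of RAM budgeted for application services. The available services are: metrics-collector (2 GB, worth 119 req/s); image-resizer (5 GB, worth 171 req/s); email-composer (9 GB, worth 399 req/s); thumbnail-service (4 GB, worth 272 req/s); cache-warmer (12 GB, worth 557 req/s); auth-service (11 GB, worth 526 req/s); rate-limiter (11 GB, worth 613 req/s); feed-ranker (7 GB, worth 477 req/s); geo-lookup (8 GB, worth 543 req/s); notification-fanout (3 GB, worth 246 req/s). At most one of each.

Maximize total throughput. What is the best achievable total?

2024

By throughput per GB: notification-fanout 82.00, feed-ranker 68.14, thumbnail-service 68.00, geo-lookup 67.88 lead.
A density-first pass picks metrics-collector + image-resizer + thumbnail-service + feed-ranker + geo-lookup + notification-fanout — 1828 at 29 GB.
Replace image-resizer and notification-fanout with rate-limiter: the trade gains 196 net, giving 2024 at 32 GB.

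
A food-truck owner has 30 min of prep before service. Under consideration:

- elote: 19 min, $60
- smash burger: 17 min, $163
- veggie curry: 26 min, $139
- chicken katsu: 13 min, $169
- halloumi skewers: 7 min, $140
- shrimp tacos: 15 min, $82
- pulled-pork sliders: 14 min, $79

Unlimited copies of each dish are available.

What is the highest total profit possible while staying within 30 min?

Ranking by ratio (profit/min): halloumi skewers 20.00, chicken katsu 13.00, smash burger 9.59, pulled-pork sliders 5.64.
The ratio ordering already packs tightly: 4×halloumi skewers, 28 min, 560.
Every other selection either busts 30 min or fails to beat 560.

560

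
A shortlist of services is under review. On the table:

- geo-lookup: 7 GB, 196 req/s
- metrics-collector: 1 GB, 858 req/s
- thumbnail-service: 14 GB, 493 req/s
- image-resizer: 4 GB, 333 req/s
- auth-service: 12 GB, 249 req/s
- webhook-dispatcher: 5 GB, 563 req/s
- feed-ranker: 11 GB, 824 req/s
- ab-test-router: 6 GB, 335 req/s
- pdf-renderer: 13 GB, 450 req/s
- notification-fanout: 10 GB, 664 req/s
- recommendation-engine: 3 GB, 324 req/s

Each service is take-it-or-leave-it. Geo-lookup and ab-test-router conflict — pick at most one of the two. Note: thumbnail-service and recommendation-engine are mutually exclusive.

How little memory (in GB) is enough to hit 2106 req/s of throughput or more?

Need the lightest bundle worth ≥ 2106.
metrics-collector + webhook-dispatcher + feed-ranker reaches 2245 using 17 GB.
No combination under 17 GB hits 2106.

17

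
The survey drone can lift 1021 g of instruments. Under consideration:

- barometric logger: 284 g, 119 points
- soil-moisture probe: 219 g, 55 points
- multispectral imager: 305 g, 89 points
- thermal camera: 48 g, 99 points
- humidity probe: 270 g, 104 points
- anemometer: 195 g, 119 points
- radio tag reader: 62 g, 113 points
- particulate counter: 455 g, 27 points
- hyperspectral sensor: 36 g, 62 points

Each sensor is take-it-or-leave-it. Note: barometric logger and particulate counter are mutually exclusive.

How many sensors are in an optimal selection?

6

Best achievable data value is 616.
For example barometric logger + thermal camera + humidity probe + anemometer + radio tag reader + hyperspectral sensor achieves it, using 895 g.
Every optimal selection uses 6 sensors.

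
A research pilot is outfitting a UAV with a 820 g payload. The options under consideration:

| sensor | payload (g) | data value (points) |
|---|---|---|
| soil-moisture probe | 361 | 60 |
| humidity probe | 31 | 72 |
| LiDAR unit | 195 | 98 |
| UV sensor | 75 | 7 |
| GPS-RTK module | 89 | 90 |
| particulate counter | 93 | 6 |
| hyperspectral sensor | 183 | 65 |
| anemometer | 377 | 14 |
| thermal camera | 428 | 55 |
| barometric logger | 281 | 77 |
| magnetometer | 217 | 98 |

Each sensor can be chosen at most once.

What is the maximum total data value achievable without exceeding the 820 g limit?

Density check — humidity probe 2.32, GPS-RTK module 1.01, LiDAR unit 0.50 are the best per g.
Greedy by ratio would take humidity probe + LiDAR unit + UV sensor + GPS-RTK module + hyperspectral sensor + magnetometer: 790 g used, total 430.
Replace UV sensor and hyperspectral sensor with barometric logger: the trade gains 5 net, giving 435 at 813 g.
That's the maximum — no swap from here does better than 435.

435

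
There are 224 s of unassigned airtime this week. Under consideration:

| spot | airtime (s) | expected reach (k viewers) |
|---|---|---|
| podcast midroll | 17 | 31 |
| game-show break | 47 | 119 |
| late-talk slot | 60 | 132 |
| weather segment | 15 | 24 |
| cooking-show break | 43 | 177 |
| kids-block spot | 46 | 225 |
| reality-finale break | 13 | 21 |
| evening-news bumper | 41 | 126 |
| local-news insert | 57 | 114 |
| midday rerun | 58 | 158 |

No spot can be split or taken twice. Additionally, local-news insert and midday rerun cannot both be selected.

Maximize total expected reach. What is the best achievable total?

741

Filling by ratio: podcast midroll + cooking-show break + kids-block spot + reality-finale break + evening-news bumper + midday rerun for 738, with 6 s left unused.
The 13 s tied up in reality-finale break is better spent on weather segment — total rises to 741 (220 s).
No other feasible combination exceeds 741.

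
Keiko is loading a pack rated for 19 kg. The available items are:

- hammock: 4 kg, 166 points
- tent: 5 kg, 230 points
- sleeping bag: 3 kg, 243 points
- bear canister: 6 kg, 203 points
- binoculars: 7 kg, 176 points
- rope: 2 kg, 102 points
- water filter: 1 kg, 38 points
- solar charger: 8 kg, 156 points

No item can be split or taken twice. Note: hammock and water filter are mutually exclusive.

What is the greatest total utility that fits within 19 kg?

By utility per kg: sleeping bag 81.00, rope 51.00, tent 46.00, hammock 41.50 lead.
Best packing: hammock + tent + sleeping bag + bear canister — 18 kg, 842 total.

842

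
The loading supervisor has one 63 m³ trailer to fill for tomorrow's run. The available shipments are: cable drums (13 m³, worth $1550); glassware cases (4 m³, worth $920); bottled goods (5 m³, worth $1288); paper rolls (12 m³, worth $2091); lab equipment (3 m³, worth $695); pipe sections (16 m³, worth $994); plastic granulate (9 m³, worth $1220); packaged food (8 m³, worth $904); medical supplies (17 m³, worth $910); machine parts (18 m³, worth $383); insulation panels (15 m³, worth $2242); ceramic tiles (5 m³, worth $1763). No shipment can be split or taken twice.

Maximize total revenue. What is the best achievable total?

11123

Glassware cases + bottled goods + paper rolls + lab equipment + plastic granulate + packaged food + insulation panels + ceramic tiles uses 61 of the 63 m³ and totals 11123.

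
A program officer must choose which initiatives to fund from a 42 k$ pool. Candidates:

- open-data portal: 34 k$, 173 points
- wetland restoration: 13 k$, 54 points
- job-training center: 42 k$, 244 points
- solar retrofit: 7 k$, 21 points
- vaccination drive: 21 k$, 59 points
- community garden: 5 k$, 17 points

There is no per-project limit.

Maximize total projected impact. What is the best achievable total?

Density check — job-training center 5.81, open-data portal 5.09, wetland restoration 4.15 are the best per k$.
Best packing: job-training center — 42 k$, 244 total.
Nothing else within 42 k$ beats 244.

244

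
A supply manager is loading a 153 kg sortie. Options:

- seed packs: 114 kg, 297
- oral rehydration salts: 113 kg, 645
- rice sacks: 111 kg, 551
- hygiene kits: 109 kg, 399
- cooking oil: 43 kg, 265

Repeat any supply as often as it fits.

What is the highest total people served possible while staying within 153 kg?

Density check — cooking oil 6.16, oral rehydration salts 5.71, rice sacks 4.96 are the best per kg.
Taking 3×cooking oil: 129 kg used, 795 in people served.

795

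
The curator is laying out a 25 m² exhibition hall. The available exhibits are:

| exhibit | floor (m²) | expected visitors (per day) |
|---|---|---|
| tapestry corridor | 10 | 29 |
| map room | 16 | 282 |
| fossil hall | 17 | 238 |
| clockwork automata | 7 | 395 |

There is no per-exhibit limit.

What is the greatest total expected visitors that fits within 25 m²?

The ratio ordering already packs tightly: 3×clockwork automata, 21 m², 1185.
No other feasible combination exceeds 1185.

1185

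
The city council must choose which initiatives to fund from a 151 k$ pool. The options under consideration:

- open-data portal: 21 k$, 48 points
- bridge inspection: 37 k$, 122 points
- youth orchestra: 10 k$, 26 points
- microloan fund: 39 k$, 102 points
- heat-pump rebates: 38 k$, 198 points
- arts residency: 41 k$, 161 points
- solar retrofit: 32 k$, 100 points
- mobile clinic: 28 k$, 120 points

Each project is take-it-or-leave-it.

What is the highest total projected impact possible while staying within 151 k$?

605

Taking the top-ratio projects first gives bridge inspection + heat-pump rebates + arts residency + mobile clinic for 601 (144 k$).
Replace bridge inspection with youth orchestra + solar retrofit: the trade gains 4 net, giving 605 at 149 k$.
That's the maximum — no swap from here does better than 605.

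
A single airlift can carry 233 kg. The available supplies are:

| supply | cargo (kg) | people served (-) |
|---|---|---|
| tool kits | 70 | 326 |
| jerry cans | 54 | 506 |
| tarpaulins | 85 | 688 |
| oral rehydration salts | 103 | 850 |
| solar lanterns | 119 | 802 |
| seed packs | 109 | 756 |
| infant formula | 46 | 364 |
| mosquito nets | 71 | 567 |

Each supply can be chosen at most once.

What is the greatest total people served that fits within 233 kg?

1923

Jerry cans + oral rehydration salts + mosquito nets uses 228 of the 233 kg and totals 1923.
Runner-up oral rehydration salts + infant formula + mosquito nets tops out at 1781.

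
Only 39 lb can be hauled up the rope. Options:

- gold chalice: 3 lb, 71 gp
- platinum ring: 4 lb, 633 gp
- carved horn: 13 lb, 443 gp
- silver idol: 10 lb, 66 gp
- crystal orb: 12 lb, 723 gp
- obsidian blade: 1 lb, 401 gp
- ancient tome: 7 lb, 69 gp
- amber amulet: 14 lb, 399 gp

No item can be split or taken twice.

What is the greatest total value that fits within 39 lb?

2271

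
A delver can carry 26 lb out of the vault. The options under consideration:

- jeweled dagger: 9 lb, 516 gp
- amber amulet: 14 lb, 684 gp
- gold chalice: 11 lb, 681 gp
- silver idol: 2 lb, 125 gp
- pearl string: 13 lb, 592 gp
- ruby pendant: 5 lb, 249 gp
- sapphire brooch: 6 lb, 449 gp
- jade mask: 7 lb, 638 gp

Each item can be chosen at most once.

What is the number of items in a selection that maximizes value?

4

Optimal total is 1893.
gold chalice + silver idol + sapphire brooch + jade mask hits 1893 at 26 lb.
Any selection reaching 1893 contains exactly 4 items.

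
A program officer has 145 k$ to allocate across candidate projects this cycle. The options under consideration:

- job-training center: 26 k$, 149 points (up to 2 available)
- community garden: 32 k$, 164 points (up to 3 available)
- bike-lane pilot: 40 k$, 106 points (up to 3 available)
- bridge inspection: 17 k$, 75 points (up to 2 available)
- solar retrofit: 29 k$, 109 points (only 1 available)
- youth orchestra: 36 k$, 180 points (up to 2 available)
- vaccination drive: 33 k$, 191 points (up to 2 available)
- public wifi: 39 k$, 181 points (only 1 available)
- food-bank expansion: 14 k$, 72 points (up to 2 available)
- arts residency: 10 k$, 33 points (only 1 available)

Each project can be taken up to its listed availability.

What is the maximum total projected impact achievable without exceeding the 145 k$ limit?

Greedy by ratio would take 2×job-training center + 2×vaccination drive + food-bank expansion + arts residency: 142 k$ used, total 785.
The 43 k$ tied up in vaccination drive and arts residency is better spent on community garden + food-bank expansion — total rises to 797 (145 k$).

797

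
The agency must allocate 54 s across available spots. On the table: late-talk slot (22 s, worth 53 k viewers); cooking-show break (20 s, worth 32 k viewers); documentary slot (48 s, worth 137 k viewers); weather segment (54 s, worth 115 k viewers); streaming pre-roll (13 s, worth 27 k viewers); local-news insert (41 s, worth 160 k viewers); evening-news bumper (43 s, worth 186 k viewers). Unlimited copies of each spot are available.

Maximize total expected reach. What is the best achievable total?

187

Density check — evening-news bumper 4.33, local-news insert 3.90, documentary slot 2.85, late-talk slot 2.41 are the best per s.
The ratio heuristic lands on evening-news bumper (186) but leaves 11 s idle.
Dropping evening-news bumper frees 43 s; slotting in streaming pre-roll + local-news insert (54 s) lifts the total to 187 at 54 s.
That's the maximum — no swap from here does better than 187.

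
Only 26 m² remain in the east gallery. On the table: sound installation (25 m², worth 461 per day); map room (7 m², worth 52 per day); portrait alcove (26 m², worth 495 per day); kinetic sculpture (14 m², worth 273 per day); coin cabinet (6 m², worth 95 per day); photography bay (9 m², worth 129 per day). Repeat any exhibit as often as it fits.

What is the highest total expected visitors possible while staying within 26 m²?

495

Greedy by ratio would take kinetic sculpture + 2×coin cabinet: 26 m² used, total 463.
The 26 m² tied up in kinetic sculpture and 2×coin cabinet is better spent on portrait alcove — total rises to 495 (26 m²).
No other feasible combination exceeds 495.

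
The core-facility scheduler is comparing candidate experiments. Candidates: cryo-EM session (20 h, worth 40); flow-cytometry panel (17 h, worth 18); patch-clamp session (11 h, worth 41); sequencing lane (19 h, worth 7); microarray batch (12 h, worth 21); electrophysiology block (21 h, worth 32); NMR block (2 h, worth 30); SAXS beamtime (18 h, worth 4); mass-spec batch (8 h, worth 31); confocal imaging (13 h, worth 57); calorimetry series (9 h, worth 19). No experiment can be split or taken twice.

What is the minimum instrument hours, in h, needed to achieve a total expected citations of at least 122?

Minimise h subject to total expected citations ≥ 122.
Taking patch-clamp session + NMR block + confocal imaging gives 128 (≥ 122) for 26 h.
No combination under 26 h hits 122.

26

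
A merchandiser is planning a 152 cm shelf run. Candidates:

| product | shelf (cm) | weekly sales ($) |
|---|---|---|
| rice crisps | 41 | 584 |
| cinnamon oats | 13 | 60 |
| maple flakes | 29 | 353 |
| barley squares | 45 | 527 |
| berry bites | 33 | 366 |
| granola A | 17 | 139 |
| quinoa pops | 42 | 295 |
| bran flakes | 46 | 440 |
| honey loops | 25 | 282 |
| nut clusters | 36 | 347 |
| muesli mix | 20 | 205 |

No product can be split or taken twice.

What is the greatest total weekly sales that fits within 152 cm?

1830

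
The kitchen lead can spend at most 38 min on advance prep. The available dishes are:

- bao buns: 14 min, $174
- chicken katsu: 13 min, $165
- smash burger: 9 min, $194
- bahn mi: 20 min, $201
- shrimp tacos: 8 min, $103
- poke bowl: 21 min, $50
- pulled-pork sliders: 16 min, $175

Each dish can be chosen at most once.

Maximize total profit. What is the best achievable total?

By profit per min: smash burger 21.56, shrimp tacos 12.88, chicken katsu 12.69, bao buns 12.43 lead.
A density-first pass picks chicken katsu + smash burger + shrimp tacos — 462 at 30 min.
Dropping shrimp tacos frees 8 min; slotting in pulled-pork sliders (16 min) lifts the total to 534 at 38 min.
Runner-up bao buns + chicken katsu + smash burger tops out at 533.

534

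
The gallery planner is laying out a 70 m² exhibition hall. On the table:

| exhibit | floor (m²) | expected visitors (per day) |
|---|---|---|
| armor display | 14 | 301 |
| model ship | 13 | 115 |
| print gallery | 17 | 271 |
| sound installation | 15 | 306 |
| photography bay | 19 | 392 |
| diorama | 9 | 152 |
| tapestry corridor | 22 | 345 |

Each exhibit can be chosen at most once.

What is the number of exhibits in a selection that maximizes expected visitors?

Optimal total is 1344.
For example armor display + sound installation + photography bay + tapestry corridor achieves it, using 70 m².
All optima have 4 exhibits.

4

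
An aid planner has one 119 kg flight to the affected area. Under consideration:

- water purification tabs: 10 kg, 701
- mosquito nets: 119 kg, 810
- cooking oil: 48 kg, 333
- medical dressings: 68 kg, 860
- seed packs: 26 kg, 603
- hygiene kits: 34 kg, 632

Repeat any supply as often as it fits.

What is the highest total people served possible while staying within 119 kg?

7711

Density check — water purification tabs 70.10, seed packs 23.19, hygiene kits 18.59 are the best per kg.
The ratio ordering already packs tightly: 11×water purification tabs, 110 kg, 7711.
No other feasible combination exceeds 7711.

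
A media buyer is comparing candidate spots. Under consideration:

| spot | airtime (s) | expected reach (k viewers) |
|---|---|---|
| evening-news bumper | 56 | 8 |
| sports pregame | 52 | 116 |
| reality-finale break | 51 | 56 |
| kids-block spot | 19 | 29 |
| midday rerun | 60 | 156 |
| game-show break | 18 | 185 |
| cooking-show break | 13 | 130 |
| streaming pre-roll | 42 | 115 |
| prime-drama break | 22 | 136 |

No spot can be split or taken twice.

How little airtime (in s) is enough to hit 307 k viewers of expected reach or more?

31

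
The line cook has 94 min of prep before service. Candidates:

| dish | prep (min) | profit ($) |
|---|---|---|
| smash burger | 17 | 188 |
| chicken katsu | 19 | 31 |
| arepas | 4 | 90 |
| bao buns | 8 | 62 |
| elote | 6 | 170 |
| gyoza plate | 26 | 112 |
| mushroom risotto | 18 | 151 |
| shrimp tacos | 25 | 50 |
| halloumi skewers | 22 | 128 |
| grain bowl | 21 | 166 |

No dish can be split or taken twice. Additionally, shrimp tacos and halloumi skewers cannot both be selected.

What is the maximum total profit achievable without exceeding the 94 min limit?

893

Greedy by ratio would take smash burger + chicken katsu + arepas + bao buns + elote + mushroom risotto + grain bowl: 93 min used, total 858.
Replace chicken katsu and bao buns with halloumi skewers: the trade gains 35 net, giving 893 at 88 min.
No other feasible combination exceeds 893.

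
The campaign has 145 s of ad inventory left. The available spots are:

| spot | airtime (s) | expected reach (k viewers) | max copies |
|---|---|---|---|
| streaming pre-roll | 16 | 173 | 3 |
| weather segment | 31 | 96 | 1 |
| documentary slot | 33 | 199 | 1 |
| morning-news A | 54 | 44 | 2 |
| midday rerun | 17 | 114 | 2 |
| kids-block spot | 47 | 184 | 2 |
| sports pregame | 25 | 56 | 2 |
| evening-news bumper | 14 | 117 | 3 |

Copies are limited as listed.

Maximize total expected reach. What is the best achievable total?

By expected reach per s: streaming pre-roll 10.81, evening-news bumper 8.36, midday rerun 6.71, documentary slot 6.03 lead.
Taking the top-ratio spots first gives 3×streaming pre-roll + 2×midday rerun + 3×evening-news bumper for 1098 (124 s).
The 17 s tied up in midday rerun is better spent on documentary slot — total rises to 1183 (140 s).
That's the maximum — no swap from here does better than 1183.

1183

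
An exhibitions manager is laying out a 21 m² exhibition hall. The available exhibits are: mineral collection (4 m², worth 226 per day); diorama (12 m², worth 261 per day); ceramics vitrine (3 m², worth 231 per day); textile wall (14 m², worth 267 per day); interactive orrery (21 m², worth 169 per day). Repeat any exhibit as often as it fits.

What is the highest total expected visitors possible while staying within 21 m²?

Taking 7×ceramics vitrine: 21 m² used, 1617 in expected visitors.
No other feasible combination exceeds 1617.

1617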